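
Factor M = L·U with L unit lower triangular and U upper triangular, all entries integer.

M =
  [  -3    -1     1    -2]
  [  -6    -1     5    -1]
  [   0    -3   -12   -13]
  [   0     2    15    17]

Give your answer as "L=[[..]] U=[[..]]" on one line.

  r1 -= 2·r0 → [0,1,3,3]
  r2 -= 0·r0 → [0,-3,-12,-13]
  r3 -= 0·r0 → [0,2,15,17]
  r2 -= -3·r1 → [0,0,-3,-4]
  r3 -= 2·r1 → [0,0,9,11]
  r3 -= -3·r2 → [0,0,0,-1]

L=[[1,0,0,0],[2,1,0,0],[0,-3,1,0],[0,2,-3,1]] U=[[-3,-1,1,-2],[0,1,3,3],[0,0,-3,-4],[0,0,0,-1]]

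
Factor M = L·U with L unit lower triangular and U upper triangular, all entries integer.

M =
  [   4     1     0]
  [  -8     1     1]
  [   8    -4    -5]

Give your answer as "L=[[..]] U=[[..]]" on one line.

L=[[1,0,0],[-2,1,0],[2,-2,1]] U=[[4,1,0],[0,3,1],[0,0,-3]]

  R1 -= -2·R0 → [0,3,1]
  R2 -= 2·R0 → [0,-6,-5]
  R2 -= -2·R1 → [0,0,-3]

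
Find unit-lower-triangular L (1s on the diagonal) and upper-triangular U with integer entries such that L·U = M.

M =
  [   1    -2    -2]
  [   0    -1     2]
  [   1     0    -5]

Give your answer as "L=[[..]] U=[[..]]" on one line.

  r1 -= 0·r0 → [0,-1,2]
  r2 -= 1·r0 → [0,2,-3]
  r2 -= -2·r1 → [0,0,1]

L=[[1,0,0],[0,1,0],[1,-2,1]] U=[[1,-2,-2],[0,-1,2],[0,0,1]]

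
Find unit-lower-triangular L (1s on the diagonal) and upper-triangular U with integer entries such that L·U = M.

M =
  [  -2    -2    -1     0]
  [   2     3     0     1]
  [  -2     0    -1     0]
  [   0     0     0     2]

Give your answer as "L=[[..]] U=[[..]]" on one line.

L=[[1,0,0,0],[-1,1,0,0],[1,2,1,0],[0,0,0,1]] U=[[-2,-2,-1,0],[0,1,-1,1],[0,0,2,-2],[0,0,0,2]]

  row1 -= -1·row0 → [0,1,-1,1]
  row2 -= 1·row0 → [0,2,0,0]
  row3 -= 0·row0 → [0,0,0,2]
  row2 -= 2·row1 → [0,0,2,-2]
  row3 -= 0·row1 → [0,0,0,2]
  row3 -= 0·row2 → [0,0,0,2]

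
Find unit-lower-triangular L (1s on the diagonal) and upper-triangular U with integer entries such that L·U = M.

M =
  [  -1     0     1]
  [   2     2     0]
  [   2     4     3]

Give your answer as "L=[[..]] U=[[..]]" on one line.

L=[[1,0,0],[-2,1,0],[-2,2,1]] U=[[-1,0,1],[0,2,2],[0,0,1]]

  r1 -= -2·r0 → [0,2,2]
  r2 -= -2·r0 → [0,4,5]
  r2 -= 2·r1 → [0,0,1]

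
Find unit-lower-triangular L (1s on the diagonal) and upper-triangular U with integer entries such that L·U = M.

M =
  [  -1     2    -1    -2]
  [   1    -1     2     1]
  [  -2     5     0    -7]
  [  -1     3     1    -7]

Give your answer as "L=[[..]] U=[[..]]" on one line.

  r1 -= -1·r0 → [0,1,1,-1]
  r2 -= 2·r0 → [0,1,2,-3]
  r3 -= 1·r0 → [0,1,2,-5]
  r2 -= 1·r1 → [0,0,1,-2]
  r3 -= 1·r1 → [0,0,1,-4]
  r3 -= 1·r2 → [0,0,0,-2]

L=[[1,0,0,0],[-1,1,0,0],[2,1,1,0],[1,1,1,1]] U=[[-1,2,-1,-2],[0,1,1,-1],[0,0,1,-2],[0,0,0,-2]]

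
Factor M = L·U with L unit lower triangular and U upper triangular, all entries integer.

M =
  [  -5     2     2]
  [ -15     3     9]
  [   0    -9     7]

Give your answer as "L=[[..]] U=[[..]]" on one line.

  row1 -= 3·row0 → [0,-3,3]
  row2 -= 0·row0 → [0,-9,7]
  row2 -= 3·row1 → [0,0,-2]

L=[[1,0,0],[3,1,0],[0,3,1]] U=[[-5,2,2],[0,-3,3],[0,0,-2]]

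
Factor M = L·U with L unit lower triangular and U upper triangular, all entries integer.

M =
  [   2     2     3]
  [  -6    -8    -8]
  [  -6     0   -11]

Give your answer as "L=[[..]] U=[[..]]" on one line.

  R1 -= -3·R0 → [0,-2,1]
  R2 -= -3·R0 → [0,6,-2]
  R2 -= -3·R1 → [0,0,1]

L=[[1,0,0],[-3,1,0],[-3,-3,1]] U=[[2,2,3],[0,-2,1],[0,0,1]]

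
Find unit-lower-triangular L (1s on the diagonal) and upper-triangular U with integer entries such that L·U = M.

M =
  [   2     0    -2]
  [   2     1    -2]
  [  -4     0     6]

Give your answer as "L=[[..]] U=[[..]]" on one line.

L=[[1,0,0],[1,1,0],[-2,0,1]] U=[[2,0,-2],[0,1,0],[0,0,2]]

  r1 -= 1·r0 → [0,1,0]
  r2 -= -2·r0 → [0,0,2]
  r2 -= 0·r1 → [0,0,2]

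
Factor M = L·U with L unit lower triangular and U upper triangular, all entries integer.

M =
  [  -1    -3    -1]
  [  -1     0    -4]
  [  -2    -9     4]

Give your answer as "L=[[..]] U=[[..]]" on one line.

L=[[1,0,0],[1,1,0],[2,-1,1]] U=[[-1,-3,-1],[0,3,-3],[0,0,3]]

  row1 -= 1·row0 → [0,3,-3]
  row2 -= 2·row0 → [0,-3,6]
  row2 -= -1·row1 → [0,0,3]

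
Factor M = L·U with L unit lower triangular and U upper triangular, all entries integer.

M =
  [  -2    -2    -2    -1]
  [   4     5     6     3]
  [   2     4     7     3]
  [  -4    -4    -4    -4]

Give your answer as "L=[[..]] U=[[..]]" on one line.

  R1 -= -2·R0 → [0,1,2,1]
  R2 -= -1·R0 → [0,2,5,2]
  R3 -= 2·R0 → [0,0,0,-2]
  R2 -= 2·R1 → [0,0,1,0]
  R3 -= 0·R1 → [0,0,0,-2]
  R3 -= 0·R2 → [0,0,0,-2]

L=[[1,0,0,0],[-2,1,0,0],[-1,2,1,0],[2,0,0,1]] U=[[-2,-2,-2,-1],[0,1,2,1],[0,0,1,0],[0,0,0,-2]]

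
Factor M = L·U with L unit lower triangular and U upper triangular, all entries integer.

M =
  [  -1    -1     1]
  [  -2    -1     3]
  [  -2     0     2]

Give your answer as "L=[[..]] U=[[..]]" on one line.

L=[[1,0,0],[2,1,0],[2,2,1]] U=[[-1,-1,1],[0,1,1],[0,0,-2]]

  row1 -= 2·row0 → [0,1,1]
  row2 -= 2·row0 → [0,2,0]
  row2 -= 2·row1 → [0,0,-2]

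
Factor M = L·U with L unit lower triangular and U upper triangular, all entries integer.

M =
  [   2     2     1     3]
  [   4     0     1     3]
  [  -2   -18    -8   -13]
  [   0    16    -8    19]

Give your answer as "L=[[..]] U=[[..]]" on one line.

L=[[1,0,0,0],[2,1,0,0],[-1,4,1,0],[0,-4,4,1]] U=[[2,2,1,3],[0,-4,-1,-3],[0,0,-3,2],[0,0,0,-1]]

  row1 -= 2·row0 → [0,-4,-1,-3]
  row2 -= -1·row0 → [0,-16,-7,-10]
  row3 -= 0·row0 → [0,16,-8,19]
  row2 -= 4·row1 → [0,0,-3,2]
  row3 -= -4·row1 → [0,0,-12,7]
  row3 -= 4·row2 → [0,0,0,-1]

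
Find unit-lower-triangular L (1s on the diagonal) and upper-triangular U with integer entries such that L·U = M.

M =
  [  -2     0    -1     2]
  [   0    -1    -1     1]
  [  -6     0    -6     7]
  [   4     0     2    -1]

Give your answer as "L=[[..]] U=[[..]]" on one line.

L=[[1,0,0,0],[0,1,0,0],[3,0,1,0],[-2,0,0,1]] U=[[-2,0,-1,2],[0,-1,-1,1],[0,0,-3,1],[0,0,0,3]]

  r1 -= 0·r0 → [0,-1,-1,1]
  r2 -= 3·r0 → [0,0,-3,1]
  r3 -= -2·r0 → [0,0,0,3]
  r2 -= 0·r1 → [0,0,-3,1]
  r3 -= 0·r1 → [0,0,0,3]
  r3 -= 0·r2 → [0,0,0,3]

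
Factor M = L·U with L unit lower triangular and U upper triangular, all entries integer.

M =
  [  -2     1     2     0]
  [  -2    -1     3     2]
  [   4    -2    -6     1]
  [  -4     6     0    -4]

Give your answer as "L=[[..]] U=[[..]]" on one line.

  row1 -= 1·row0 → [0,-2,1,2]
  row2 -= -2·row0 → [0,0,-2,1]
  row3 -= 2·row0 → [0,4,-4,-4]
  row2 -= 0·row1 → [0,0,-2,1]
  row3 -= -2·row1 → [0,0,-2,0]
  row3 -= 1·row2 → [0,0,0,-1]

L=[[1,0,0,0],[1,1,0,0],[-2,0,1,0],[2,-2,1,1]] U=[[-2,1,2,0],[0,-2,1,2],[0,0,-2,1],[0,0,0,-1]]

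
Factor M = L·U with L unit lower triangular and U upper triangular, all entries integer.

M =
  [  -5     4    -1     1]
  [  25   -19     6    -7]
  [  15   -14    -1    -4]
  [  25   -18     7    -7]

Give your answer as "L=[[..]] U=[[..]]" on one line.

  row1 -= -5·row0 → [0,1,1,-2]
  row2 -= -3·row0 → [0,-2,-4,-1]
  row3 -= -5·row0 → [0,2,2,-2]
  row2 -= -2·row1 → [0,0,-2,-5]
  row3 -= 2·row1 → [0,0,0,2]
  row3 -= 0·row2 → [0,0,0,2]

L=[[1,0,0,0],[-5,1,0,0],[-3,-2,1,0],[-5,2,0,1]] U=[[-5,4,-1,1],[0,1,1,-2],[0,0,-2,-5],[0,0,0,2]]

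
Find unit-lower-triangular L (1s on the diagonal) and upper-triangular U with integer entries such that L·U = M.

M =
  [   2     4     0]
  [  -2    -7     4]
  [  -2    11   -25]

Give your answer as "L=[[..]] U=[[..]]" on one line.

  row1 -= -1·row0 → [0,-3,4]
  row2 -= -1·row0 → [0,15,-25]
  row2 -= -5·row1 → [0,0,-5]

L=[[1,0,0],[-1,1,0],[-1,-5,1]] U=[[2,4,0],[0,-3,4],[0,0,-5]]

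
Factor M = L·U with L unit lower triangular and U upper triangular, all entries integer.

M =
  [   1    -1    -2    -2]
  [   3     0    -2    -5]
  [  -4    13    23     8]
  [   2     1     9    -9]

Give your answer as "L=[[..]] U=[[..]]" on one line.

  r1 -= 3·r0 → [0,3,4,1]
  r2 -= -4·r0 → [0,9,15,0]
  r3 -= 2·r0 → [0,3,13,-5]
  r2 -= 3·r1 → [0,0,3,-3]
  r3 -= 1·r1 → [0,0,9,-6]
  r3 -= 3·r2 → [0,0,0,3]

L=[[1,0,0,0],[3,1,0,0],[-4,3,1,0],[2,1,3,1]] U=[[1,-1,-2,-2],[0,3,4,1],[0,0,3,-3],[0,0,0,3]]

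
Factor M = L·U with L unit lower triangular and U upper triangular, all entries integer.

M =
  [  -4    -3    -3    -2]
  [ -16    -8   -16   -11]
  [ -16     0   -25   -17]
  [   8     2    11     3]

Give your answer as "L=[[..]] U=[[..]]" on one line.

  row1 -= 4·row0 → [0,4,-4,-3]
  row2 -= 4·row0 → [0,12,-13,-9]
  row3 -= -2·row0 → [0,-4,5,-1]
  row2 -= 3·row1 → [0,0,-1,0]
  row3 -= -1·row1 → [0,0,1,-4]
  row3 -= -1·row2 → [0,0,0,-4]

L=[[1,0,0,0],[4,1,0,0],[4,3,1,0],[-2,-1,-1,1]] U=[[-4,-3,-3,-2],[0,4,-4,-3],[0,0,-1,0],[0,0,0,-4]]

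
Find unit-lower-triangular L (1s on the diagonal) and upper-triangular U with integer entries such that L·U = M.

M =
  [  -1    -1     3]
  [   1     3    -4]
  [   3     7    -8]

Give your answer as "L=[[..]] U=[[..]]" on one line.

L=[[1,0,0],[-1,1,0],[-3,2,1]] U=[[-1,-1,3],[0,2,-1],[0,0,3]]

  r1 -= -1·r0 → [0,2,-1]
  r2 -= -3·r0 → [0,4,1]
  r2 -= 2·r1 → [0,0,3]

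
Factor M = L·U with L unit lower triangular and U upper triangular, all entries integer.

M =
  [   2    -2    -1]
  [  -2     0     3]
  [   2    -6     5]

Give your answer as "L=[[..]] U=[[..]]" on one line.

L=[[1,0,0],[-1,1,0],[1,2,1]] U=[[2,-2,-1],[0,-2,2],[0,0,2]]

  row1 -= -1·row0 → [0,-2,2]
  row2 -= 1·row0 → [0,-4,6]
  row2 -= 2·row1 → [0,0,2]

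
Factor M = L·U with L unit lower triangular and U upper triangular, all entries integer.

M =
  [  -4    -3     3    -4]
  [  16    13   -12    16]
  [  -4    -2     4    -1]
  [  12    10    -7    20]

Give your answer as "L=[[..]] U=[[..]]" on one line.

  r1 -= -4·r0 → [0,1,0,0]
  r2 -= 1·r0 → [0,1,1,3]
  r3 -= -3·r0 → [0,1,2,8]
  r2 -= 1·r1 → [0,0,1,3]
  r3 -= 1·r1 → [0,0,2,8]
  r3 -= 2·r2 → [0,0,0,2]

L=[[1,0,0,0],[-4,1,0,0],[1,1,1,0],[-3,1,2,1]] U=[[-4,-3,3,-4],[0,1,0,0],[0,0,1,3],[0,0,0,2]]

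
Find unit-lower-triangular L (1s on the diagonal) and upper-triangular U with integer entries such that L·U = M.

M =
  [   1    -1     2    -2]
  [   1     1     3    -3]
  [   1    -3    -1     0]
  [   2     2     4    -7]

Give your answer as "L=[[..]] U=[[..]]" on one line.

  r1 -= 1·r0 → [0,2,1,-1]
  r2 -= 1·r0 → [0,-2,-3,2]
  r3 -= 2·r0 → [0,4,0,-3]
  r2 -= -1·r1 → [0,0,-2,1]
  r3 -= 2·r1 → [0,0,-2,-1]
  r3 -= 1·r2 → [0,0,0,-2]

L=[[1,0,0,0],[1,1,0,0],[1,-1,1,0],[2,2,1,1]] U=[[1,-1,2,-2],[0,2,1,-1],[0,0,-2,1],[0,0,0,-2]]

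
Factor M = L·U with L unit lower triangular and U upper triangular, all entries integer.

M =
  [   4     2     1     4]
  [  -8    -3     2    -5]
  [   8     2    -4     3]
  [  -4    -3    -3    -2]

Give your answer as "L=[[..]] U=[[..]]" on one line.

L=[[1,0,0,0],[-2,1,0,0],[2,-2,1,0],[-1,-1,1,1]] U=[[4,2,1,4],[0,1,4,3],[0,0,2,1],[0,0,0,4]]

  r1 -= -2·r0 → [0,1,4,3]
  r2 -= 2·r0 → [0,-2,-6,-5]
  r3 -= -1·r0 → [0,-1,-2,2]
  r2 -= -2·r1 → [0,0,2,1]
  r3 -= -1·r1 → [0,0,2,5]
  r3 -= 1·r2 → [0,0,0,4]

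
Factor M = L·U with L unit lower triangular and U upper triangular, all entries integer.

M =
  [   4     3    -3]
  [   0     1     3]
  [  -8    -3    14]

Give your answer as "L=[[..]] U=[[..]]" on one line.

  row1 -= 0·row0 → [0,1,3]
  row2 -= -2·row0 → [0,3,8]
  row2 -= 3·row1 → [0,0,-1]

L=[[1,0,0],[0,1,0],[-2,3,1]] U=[[4,3,-3],[0,1,3],[0,0,-1]]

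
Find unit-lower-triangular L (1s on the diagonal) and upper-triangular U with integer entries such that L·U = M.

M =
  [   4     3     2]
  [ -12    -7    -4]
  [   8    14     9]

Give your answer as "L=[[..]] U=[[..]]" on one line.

L=[[1,0,0],[-3,1,0],[2,4,1]] U=[[4,3,2],[0,2,2],[0,0,-3]]

  r1 -= -3·r0 → [0,2,2]
  r2 -= 2·r0 → [0,8,5]
  r2 -= 4·r1 → [0,0,-3]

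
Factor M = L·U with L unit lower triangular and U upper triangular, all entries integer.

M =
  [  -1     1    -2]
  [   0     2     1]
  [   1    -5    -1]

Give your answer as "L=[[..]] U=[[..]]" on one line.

  R1 -= 0·R0 → [0,2,1]
  R2 -= -1·R0 → [0,-4,-3]
  R2 -= -2·R1 → [0,0,-1]

L=[[1,0,0],[0,1,0],[-1,-2,1]] U=[[-1,1,-2],[0,2,1],[0,0,-1]]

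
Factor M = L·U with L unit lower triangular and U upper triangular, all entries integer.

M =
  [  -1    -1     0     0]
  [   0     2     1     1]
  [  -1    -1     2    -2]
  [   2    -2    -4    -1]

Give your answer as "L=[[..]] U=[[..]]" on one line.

L=[[1,0,0,0],[0,1,0,0],[1,0,1,0],[-2,-2,-1,1]] U=[[-1,-1,0,0],[0,2,1,1],[0,0,2,-2],[0,0,0,-1]]

  row1 -= 0·row0 → [0,2,1,1]
  row2 -= 1·row0 → [0,0,2,-2]
  row3 -= -2·row0 → [0,-4,-4,-1]
  row2 -= 0·row1 → [0,0,2,-2]
  row3 -= -2·row1 → [0,0,-2,1]
  row3 -= -1·row2 → [0,0,0,-1]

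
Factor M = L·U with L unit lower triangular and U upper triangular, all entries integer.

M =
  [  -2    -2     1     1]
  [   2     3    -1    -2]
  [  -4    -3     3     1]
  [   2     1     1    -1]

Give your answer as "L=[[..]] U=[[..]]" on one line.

L=[[1,0,0,0],[-1,1,0,0],[2,1,1,0],[-1,-1,2,1]] U=[[-2,-2,1,1],[0,1,0,-1],[0,0,1,0],[0,0,0,-1]]

  row1 -= -1·row0 → [0,1,0,-1]
  row2 -= 2·row0 → [0,1,1,-1]
  row3 -= -1·row0 → [0,-1,2,0]
  row2 -= 1·row1 → [0,0,1,0]
  row3 -= -1·row1 → [0,0,2,-1]
  row3 -= 2·row2 → [0,0,0,-1]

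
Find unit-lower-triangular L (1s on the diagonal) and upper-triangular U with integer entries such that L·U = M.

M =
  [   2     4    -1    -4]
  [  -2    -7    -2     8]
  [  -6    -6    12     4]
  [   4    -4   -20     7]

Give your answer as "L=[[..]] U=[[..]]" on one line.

L=[[1,0,0,0],[-1,1,0,0],[-3,-2,1,0],[2,4,-2,1]] U=[[2,4,-1,-4],[0,-3,-3,4],[0,0,3,0],[0,0,0,-1]]

  r1 -= -1·r0 → [0,-3,-3,4]
  r2 -= -3·r0 → [0,6,9,-8]
  r3 -= 2·r0 → [0,-12,-18,15]
  r2 -= -2·r1 → [0,0,3,0]
  r3 -= 4·r1 → [0,0,-6,-1]
  r3 -= -2·r2 → [0,0,0,-1]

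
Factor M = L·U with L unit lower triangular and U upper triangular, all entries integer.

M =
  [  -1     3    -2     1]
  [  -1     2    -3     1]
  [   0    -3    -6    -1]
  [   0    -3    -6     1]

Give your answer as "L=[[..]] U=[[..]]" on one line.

L=[[1,0,0,0],[1,1,0,0],[0,3,1,0],[0,3,1,1]] U=[[-1,3,-2,1],[0,-1,-1,0],[0,0,-3,-1],[0,0,0,2]]

  row1 -= 1·row0 → [0,-1,-1,0]
  row2 -= 0·row0 → [0,-3,-6,-1]
  row3 -= 0·row0 → [0,-3,-6,1]
  row2 -= 3·row1 → [0,0,-3,-1]
  row3 -= 3·row1 → [0,0,-3,1]
  row3 -= 1·row2 → [0,0,0,2]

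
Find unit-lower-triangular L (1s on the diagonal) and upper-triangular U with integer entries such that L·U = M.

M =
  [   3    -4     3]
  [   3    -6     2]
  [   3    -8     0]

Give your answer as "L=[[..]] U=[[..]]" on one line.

L=[[1,0,0],[1,1,0],[1,2,1]] U=[[3,-4,3],[0,-2,-1],[0,0,-1]]

  row1 -= 1·row0 → [0,-2,-1]
  row2 -= 1·row0 → [0,-4,-3]
  row2 -= 2·row1 → [0,0,-1]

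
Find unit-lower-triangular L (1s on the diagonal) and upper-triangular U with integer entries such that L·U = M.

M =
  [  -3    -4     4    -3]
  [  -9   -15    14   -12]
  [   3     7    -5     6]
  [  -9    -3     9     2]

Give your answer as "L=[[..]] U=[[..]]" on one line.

  R1 -= 3·R0 → [0,-3,2,-3]
  R2 -= -1·R0 → [0,3,-1,3]
  R3 -= 3·R0 → [0,9,-3,11]
  R2 -= -1·R1 → [0,0,1,0]
  R3 -= -3·R1 → [0,0,3,2]
  R3 -= 3·R2 → [0,0,0,2]

L=[[1,0,0,0],[3,1,0,0],[-1,-1,1,0],[3,-3,3,1]] U=[[-3,-4,4,-3],[0,-3,2,-3],[0,0,1,0],[0,0,0,2]]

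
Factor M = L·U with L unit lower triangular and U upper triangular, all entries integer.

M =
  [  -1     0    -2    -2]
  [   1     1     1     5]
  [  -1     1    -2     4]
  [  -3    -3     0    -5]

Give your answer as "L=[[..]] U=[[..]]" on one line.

L=[[1,0,0,0],[-1,1,0,0],[1,1,1,0],[3,-3,3,1]] U=[[-1,0,-2,-2],[0,1,-1,3],[0,0,1,3],[0,0,0,1]]

  row1 -= -1·row0 → [0,1,-1,3]
  row2 -= 1·row0 → [0,1,0,6]
  row3 -= 3·row0 → [0,-3,6,1]
  row2 -= 1·row1 → [0,0,1,3]
  row3 -= -3·row1 → [0,0,3,10]
  row3 -= 3·row2 → [0,0,0,1]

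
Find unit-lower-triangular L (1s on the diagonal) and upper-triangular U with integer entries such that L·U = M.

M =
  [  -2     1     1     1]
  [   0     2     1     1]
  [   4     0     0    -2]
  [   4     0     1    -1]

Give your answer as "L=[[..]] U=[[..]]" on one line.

L=[[1,0,0,0],[0,1,0,0],[-2,1,1,0],[-2,1,2,1]] U=[[-2,1,1,1],[0,2,1,1],[0,0,1,-1],[0,0,0,2]]

  row1 -= 0·row0 → [0,2,1,1]
  row2 -= -2·row0 → [0,2,2,0]
  row3 -= -2·row0 → [0,2,3,1]
  row2 -= 1·row1 → [0,0,1,-1]
  row3 -= 1·row1 → [0,0,2,0]
  row3 -= 2·row2 → [0,0,0,2]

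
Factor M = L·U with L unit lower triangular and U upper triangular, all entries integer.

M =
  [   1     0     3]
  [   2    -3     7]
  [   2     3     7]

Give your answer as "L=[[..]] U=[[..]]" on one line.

L=[[1,0,0],[2,1,0],[2,-1,1]] U=[[1,0,3],[0,-3,1],[0,0,2]]

  row1 -= 2·row0 → [0,-3,1]
  row2 -= 2·row0 → [0,3,1]
  row2 -= -1·row1 → [0,0,2]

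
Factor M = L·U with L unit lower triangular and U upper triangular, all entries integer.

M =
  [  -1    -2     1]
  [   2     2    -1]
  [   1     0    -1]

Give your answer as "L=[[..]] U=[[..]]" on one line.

L=[[1,0,0],[-2,1,0],[-1,1,1]] U=[[-1,-2,1],[0,-2,1],[0,0,-1]]

  r1 -= -2·r0 → [0,-2,1]
  r2 -= -1·r0 → [0,-2,0]
  r2 -= 1·r1 → [0,0,-1]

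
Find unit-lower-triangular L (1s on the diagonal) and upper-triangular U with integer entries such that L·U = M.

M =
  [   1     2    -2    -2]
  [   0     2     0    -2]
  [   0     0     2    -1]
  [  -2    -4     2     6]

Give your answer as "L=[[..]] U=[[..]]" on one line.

L=[[1,0,0,0],[0,1,0,0],[0,0,1,0],[-2,0,-1,1]] U=[[1,2,-2,-2],[0,2,0,-2],[0,0,2,-1],[0,0,0,1]]

  R1 -= 0·R0 → [0,2,0,-2]
  R2 -= 0·R0 → [0,0,2,-1]
  R3 -= -2·R0 → [0,0,-2,2]
  R2 -= 0·R1 → [0,0,2,-1]
  R3 -= 0·R1 → [0,0,-2,2]
  R3 -= -1·R2 → [0,0,0,1]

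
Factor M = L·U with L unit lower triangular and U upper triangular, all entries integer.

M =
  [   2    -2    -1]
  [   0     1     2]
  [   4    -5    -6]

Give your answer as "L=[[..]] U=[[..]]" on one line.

  R1 -= 0·R0 → [0,1,2]
  R2 -= 2·R0 → [0,-1,-4]
  R2 -= -1·R1 → [0,0,-2]

L=[[1,0,0],[0,1,0],[2,-1,1]] U=[[2,-2,-1],[0,1,2],[0,0,-2]]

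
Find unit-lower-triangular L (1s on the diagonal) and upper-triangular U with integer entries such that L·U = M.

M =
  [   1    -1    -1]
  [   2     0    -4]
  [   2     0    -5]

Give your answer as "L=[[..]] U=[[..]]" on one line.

L=[[1,0,0],[2,1,0],[2,1,1]] U=[[1,-1,-1],[0,2,-2],[0,0,-1]]

  row1 -= 2·row0 → [0,2,-2]
  row2 -= 2·row0 → [0,2,-3]
  row2 -= 1·row1 → [0,0,-1]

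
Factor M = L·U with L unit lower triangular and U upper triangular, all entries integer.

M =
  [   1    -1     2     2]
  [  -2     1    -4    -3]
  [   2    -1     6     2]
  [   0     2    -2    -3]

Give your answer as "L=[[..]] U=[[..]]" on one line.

L=[[1,0,0,0],[-2,1,0,0],[2,-1,1,0],[0,-2,-1,1]] U=[[1,-1,2,2],[0,-1,0,1],[0,0,2,-1],[0,0,0,-2]]

  row1 -= -2·row0 → [0,-1,0,1]
  row2 -= 2·row0 → [0,1,2,-2]
  row3 -= 0·row0 → [0,2,-2,-3]
  row2 -= -1·row1 → [0,0,2,-1]
  row3 -= -2·row1 → [0,0,-2,-1]
  row3 -= -1·row2 → [0,0,0,-2]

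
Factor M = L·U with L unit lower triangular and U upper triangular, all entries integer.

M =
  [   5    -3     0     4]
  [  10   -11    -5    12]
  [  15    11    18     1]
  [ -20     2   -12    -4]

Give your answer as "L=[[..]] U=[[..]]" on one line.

L=[[1,0,0,0],[2,1,0,0],[3,-4,1,0],[-4,2,1,1]] U=[[5,-3,0,4],[0,-5,-5,4],[0,0,-2,5],[0,0,0,-1]]

  row1 -= 2·row0 → [0,-5,-5,4]
  row2 -= 3·row0 → [0,20,18,-11]
  row3 -= -4·row0 → [0,-10,-12,12]
  row2 -= -4·row1 → [0,0,-2,5]
  row3 -= 2·row1 → [0,0,-2,4]
  row3 -= 1·row2 → [0,0,0,-1]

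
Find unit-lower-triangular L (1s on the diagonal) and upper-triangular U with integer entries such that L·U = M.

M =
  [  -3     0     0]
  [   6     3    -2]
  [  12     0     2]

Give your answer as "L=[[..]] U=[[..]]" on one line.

  row1 -= -2·row0 → [0,3,-2]
  row2 -= -4·row0 → [0,0,2]
  row2 -= 0·row1 → [0,0,2]

L=[[1,0,0],[-2,1,0],[-4,0,1]] U=[[-3,0,0],[0,3,-2],[0,0,2]]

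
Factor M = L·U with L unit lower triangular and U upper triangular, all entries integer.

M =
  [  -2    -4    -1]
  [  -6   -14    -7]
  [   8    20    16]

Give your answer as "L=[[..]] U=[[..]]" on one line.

L=[[1,0,0],[3,1,0],[-4,-2,1]] U=[[-2,-4,-1],[0,-2,-4],[0,0,4]]

  R1 -= 3·R0 → [0,-2,-4]
  R2 -= -4·R0 → [0,4,12]
  R2 -= -2·R1 → [0,0,4]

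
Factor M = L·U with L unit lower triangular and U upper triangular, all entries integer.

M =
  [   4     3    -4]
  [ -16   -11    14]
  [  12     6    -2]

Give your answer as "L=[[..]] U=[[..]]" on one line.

L=[[1,0,0],[-4,1,0],[3,-3,1]] U=[[4,3,-4],[0,1,-2],[0,0,4]]

  row1 -= -4·row0 → [0,1,-2]
  row2 -= 3·row0 → [0,-3,10]
  row2 -= -3·row1 → [0,0,4]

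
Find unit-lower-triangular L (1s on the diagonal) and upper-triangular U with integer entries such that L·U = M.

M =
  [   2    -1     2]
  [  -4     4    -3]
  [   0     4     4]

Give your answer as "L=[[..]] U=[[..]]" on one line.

  R1 -= -2·R0 → [0,2,1]
  R2 -= 0·R0 → [0,4,4]
  R2 -= 2·R1 → [0,0,2]

L=[[1,0,0],[-2,1,0],[0,2,1]] U=[[2,-1,2],[0,2,1],[0,0,2]]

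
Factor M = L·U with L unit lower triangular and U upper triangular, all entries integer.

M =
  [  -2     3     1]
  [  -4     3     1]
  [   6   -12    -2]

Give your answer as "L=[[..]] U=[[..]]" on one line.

L=[[1,0,0],[2,1,0],[-3,1,1]] U=[[-2,3,1],[0,-3,-1],[0,0,2]]

  r1 -= 2·r0 → [0,-3,-1]
  r2 -= -3·r0 → [0,-3,1]
  r2 -= 1·r1 → [0,0,2]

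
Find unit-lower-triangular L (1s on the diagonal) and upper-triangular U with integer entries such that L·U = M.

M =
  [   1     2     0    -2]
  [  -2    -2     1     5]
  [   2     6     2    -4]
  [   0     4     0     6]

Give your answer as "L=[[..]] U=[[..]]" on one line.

L=[[1,0,0,0],[-2,1,0,0],[2,1,1,0],[0,2,-2,1]] U=[[1,2,0,-2],[0,2,1,1],[0,0,1,-1],[0,0,0,2]]

  row1 -= -2·row0 → [0,2,1,1]
  row2 -= 2·row0 → [0,2,2,0]
  row3 -= 0·row0 → [0,4,0,6]
  row2 -= 1·row1 → [0,0,1,-1]
  row3 -= 2·row1 → [0,0,-2,4]
  row3 -= -2·row2 → [0,0,0,2]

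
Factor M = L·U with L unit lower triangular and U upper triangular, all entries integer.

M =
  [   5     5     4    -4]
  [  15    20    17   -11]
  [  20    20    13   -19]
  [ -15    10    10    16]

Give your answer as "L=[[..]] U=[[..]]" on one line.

  row1 -= 3·row0 → [0,5,5,1]
  row2 -= 4·row0 → [0,0,-3,-3]
  row3 -= -3·row0 → [0,25,22,4]
  row2 -= 0·row1 → [0,0,-3,-3]
  row3 -= 5·row1 → [0,0,-3,-1]
  row3 -= 1·row2 → [0,0,0,2]

L=[[1,0,0,0],[3,1,0,0],[4,0,1,0],[-3,5,1,1]] U=[[5,5,4,-4],[0,5,5,1],[0,0,-3,-3],[0,0,0,2]]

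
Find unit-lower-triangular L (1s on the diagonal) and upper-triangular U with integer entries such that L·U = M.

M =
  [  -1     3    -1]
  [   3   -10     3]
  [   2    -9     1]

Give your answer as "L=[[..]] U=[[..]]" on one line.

L=[[1,0,0],[-3,1,0],[-2,3,1]] U=[[-1,3,-1],[0,-1,0],[0,0,-1]]

  r1 -= -3·r0 → [0,-1,0]
  r2 -= -2·r0 → [0,-3,-1]
  r2 -= 3·r1 → [0,0,-1]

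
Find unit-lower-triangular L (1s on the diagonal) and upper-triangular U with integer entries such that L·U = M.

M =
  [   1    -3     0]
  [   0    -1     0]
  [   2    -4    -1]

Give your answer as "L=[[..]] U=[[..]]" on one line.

  R1 -= 0·R0 → [0,-1,0]
  R2 -= 2·R0 → [0,2,-1]
  R2 -= -2·R1 → [0,0,-1]

L=[[1,0,0],[0,1,0],[2,-2,1]] U=[[1,-3,0],[0,-1,0],[0,0,-1]]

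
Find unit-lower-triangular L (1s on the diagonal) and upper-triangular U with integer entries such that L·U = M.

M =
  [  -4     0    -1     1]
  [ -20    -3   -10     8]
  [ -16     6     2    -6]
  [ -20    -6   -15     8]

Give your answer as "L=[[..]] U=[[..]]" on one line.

L=[[1,0,0,0],[5,1,0,0],[4,-2,1,0],[5,2,0,1]] U=[[-4,0,-1,1],[0,-3,-5,3],[0,0,-4,-4],[0,0,0,-3]]

  R1 -= 5·R0 → [0,-3,-5,3]
  R2 -= 4·R0 → [0,6,6,-10]
  R3 -= 5·R0 → [0,-6,-10,3]
  R2 -= -2·R1 → [0,0,-4,-4]
  R3 -= 2·R1 → [0,0,0,-3]
  R3 -= 0·R2 → [0,0,0,-3]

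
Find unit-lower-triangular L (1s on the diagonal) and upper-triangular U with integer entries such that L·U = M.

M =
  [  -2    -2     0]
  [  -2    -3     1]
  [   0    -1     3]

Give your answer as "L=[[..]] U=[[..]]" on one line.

  r1 -= 1·r0 → [0,-1,1]
  r2 -= 0·r0 → [0,-1,3]
  r2 -= 1·r1 → [0,0,2]

L=[[1,0,0],[1,1,0],[0,1,1]] U=[[-2,-2,0],[0,-1,1],[0,0,2]]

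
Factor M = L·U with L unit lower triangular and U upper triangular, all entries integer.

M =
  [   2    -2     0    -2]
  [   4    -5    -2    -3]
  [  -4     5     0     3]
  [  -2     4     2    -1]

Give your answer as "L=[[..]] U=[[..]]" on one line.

  row1 -= 2·row0 → [0,-1,-2,1]
  row2 -= -2·row0 → [0,1,0,-1]
  row3 -= -1·row0 → [0,2,2,-3]
  row2 -= -1·row1 → [0,0,-2,0]
  row3 -= -2·row1 → [0,0,-2,-1]
  row3 -= 1·row2 → [0,0,0,-1]

L=[[1,0,0,0],[2,1,0,0],[-2,-1,1,0],[-1,-2,1,1]] U=[[2,-2,0,-2],[0,-1,-2,1],[0,0,-2,0],[0,0,0,-1]]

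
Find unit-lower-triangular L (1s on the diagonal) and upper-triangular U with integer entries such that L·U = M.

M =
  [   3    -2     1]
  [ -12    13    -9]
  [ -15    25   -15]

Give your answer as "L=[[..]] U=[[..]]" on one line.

L=[[1,0,0],[-4,1,0],[-5,3,1]] U=[[3,-2,1],[0,5,-5],[0,0,5]]

  row1 -= -4·row0 → [0,5,-5]
  row2 -= -5·row0 → [0,15,-10]
  row2 -= 3·row1 → [0,0,5]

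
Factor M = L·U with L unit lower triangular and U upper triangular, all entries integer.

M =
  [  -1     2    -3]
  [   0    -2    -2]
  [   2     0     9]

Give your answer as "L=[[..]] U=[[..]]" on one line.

  row1 -= 0·row0 → [0,-2,-2]
  row2 -= -2·row0 → [0,4,3]
  row2 -= -2·row1 → [0,0,-1]

L=[[1,0,0],[0,1,0],[-2,-2,1]] U=[[-1,2,-3],[0,-2,-2],[0,0,-1]]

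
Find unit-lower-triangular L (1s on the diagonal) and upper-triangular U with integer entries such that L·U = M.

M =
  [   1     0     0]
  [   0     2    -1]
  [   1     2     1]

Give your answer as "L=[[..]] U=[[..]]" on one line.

  R1 -= 0·R0 → [0,2,-1]
  R2 -= 1·R0 → [0,2,1]
  R2 -= 1·R1 → [0,0,2]

L=[[1,0,0],[0,1,0],[1,1,1]] U=[[1,0,0],[0,2,-1],[0,0,2]]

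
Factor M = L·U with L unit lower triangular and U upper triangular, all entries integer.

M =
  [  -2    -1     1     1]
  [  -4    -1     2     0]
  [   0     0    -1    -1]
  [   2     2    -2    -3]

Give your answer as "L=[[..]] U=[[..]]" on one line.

L=[[1,0,0,0],[2,1,0,0],[0,0,1,0],[-1,1,1,1]] U=[[-2,-1,1,1],[0,1,0,-2],[0,0,-1,-1],[0,0,0,1]]

  row1 -= 2·row0 → [0,1,0,-2]
  row2 -= 0·row0 → [0,0,-1,-1]
  row3 -= -1·row0 → [0,1,-1,-2]
  row2 -= 0·row1 → [0,0,-1,-1]
  row3 -= 1·row1 → [0,0,-1,0]
  row3 -= 1·row2 → [0,0,0,1]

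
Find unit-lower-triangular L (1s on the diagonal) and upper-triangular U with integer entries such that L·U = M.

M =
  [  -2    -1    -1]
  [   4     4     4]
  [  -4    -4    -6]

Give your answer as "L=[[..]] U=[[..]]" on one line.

L=[[1,0,0],[-2,1,0],[2,-1,1]] U=[[-2,-1,-1],[0,2,2],[0,0,-2]]

  R1 -= -2·R0 → [0,2,2]
  R2 -= 2·R0 → [0,-2,-4]
  R2 -= -1·R1 → [0,0,-2]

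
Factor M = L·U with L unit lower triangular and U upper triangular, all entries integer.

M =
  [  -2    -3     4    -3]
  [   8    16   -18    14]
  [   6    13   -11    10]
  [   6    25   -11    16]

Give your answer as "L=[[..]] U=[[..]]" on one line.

L=[[1,0,0,0],[-4,1,0,0],[-3,1,1,0],[-3,4,3,1]] U=[[-2,-3,4,-3],[0,4,-2,2],[0,0,3,-1],[0,0,0,2]]

  r1 -= -4·r0 → [0,4,-2,2]
  r2 -= -3·r0 → [0,4,1,1]
  r3 -= -3·r0 → [0,16,1,7]
  r2 -= 1·r1 → [0,0,3,-1]
  r3 -= 4·r1 → [0,0,9,-1]
  r3 -= 3·r2 → [0,0,0,2]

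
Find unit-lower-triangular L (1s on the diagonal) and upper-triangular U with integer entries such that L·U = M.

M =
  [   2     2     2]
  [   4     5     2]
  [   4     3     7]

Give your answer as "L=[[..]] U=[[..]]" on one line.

L=[[1,0,0],[2,1,0],[2,-1,1]] U=[[2,2,2],[0,1,-2],[0,0,1]]

  row1 -= 2·row0 → [0,1,-2]
  row2 -= 2·row0 → [0,-1,3]
  row2 -= -1·row1 → [0,0,1]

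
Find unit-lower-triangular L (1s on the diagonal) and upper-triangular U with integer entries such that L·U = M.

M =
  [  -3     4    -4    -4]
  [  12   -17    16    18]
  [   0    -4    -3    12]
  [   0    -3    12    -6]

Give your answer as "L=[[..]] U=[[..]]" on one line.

  row1 -= -4·row0 → [0,-1,0,2]
  row2 -= 0·row0 → [0,-4,-3,12]
  row3 -= 0·row0 → [0,-3,12,-6]
  row2 -= 4·row1 → [0,0,-3,4]
  row3 -= 3·row1 → [0,0,12,-12]
  row3 -= -4·row2 → [0,0,0,4]

L=[[1,0,0,0],[-4,1,0,0],[0,4,1,0],[0,3,-4,1]] U=[[-3,4,-4,-4],[0,-1,0,2],[0,0,-3,4],[0,0,0,4]]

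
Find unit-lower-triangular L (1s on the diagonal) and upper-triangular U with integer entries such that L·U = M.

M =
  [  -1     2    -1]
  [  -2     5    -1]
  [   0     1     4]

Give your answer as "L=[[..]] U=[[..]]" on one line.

  R1 -= 2·R0 → [0,1,1]
  R2 -= 0·R0 → [0,1,4]
  R2 -= 1·R1 → [0,0,3]

L=[[1,0,0],[2,1,0],[0,1,1]] U=[[-1,2,-1],[0,1,1],[0,0,3]]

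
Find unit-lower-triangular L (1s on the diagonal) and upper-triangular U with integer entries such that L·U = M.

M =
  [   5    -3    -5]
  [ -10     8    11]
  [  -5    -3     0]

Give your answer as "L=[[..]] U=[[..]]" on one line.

  R1 -= -2·R0 → [0,2,1]
  R2 -= -1·R0 → [0,-6,-5]
  R2 -= -3·R1 → [0,0,-2]

L=[[1,0,0],[-2,1,0],[-1,-3,1]] U=[[5,-3,-5],[0,2,1],[0,0,-2]]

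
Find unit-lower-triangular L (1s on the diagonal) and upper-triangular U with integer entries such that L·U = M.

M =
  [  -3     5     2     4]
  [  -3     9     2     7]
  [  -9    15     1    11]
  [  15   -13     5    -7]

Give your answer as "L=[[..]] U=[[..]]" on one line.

  r1 -= 1·r0 → [0,4,0,3]
  r2 -= 3·r0 → [0,0,-5,-1]
  r3 -= -5·r0 → [0,12,15,13]
  r2 -= 0·r1 → [0,0,-5,-1]
  r3 -= 3·r1 → [0,0,15,4]
  r3 -= -3·r2 → [0,0,0,1]

L=[[1,0,0,0],[1,1,0,0],[3,0,1,0],[-5,3,-3,1]] U=[[-3,5,2,4],[0,4,0,3],[0,0,-5,-1],[0,0,0,1]]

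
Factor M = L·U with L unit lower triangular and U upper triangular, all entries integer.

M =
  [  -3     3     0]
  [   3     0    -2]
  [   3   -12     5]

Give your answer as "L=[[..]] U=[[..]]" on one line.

L=[[1,0,0],[-1,1,0],[-1,-3,1]] U=[[-3,3,0],[0,3,-2],[0,0,-1]]

  r1 -= -1·r0 → [0,3,-2]
  r2 -= -1·r0 → [0,-9,5]
  r2 -= -3·r1 → [0,0,-1]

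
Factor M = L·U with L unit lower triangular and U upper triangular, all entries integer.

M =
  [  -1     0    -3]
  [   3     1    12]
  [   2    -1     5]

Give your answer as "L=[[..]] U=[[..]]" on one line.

L=[[1,0,0],[-3,1,0],[-2,-1,1]] U=[[-1,0,-3],[0,1,3],[0,0,2]]

  R1 -= -3·R0 → [0,1,3]
  R2 -= -2·R0 → [0,-1,-1]
  R2 -= -1·R1 → [0,0,2]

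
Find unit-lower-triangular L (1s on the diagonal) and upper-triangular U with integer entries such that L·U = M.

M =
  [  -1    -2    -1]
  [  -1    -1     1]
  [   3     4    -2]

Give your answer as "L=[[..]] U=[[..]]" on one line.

L=[[1,0,0],[1,1,0],[-3,-2,1]] U=[[-1,-2,-1],[0,1,2],[0,0,-1]]

  r1 -= 1·r0 → [0,1,2]
  r2 -= -3·r0 → [0,-2,-5]
  r2 -= -2·r1 → [0,0,-1]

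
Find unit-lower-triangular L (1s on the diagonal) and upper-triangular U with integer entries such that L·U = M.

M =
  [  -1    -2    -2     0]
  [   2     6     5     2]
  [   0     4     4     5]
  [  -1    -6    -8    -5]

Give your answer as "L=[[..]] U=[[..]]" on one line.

L=[[1,0,0,0],[-2,1,0,0],[0,2,1,0],[1,-2,-2,1]] U=[[-1,-2,-2,0],[0,2,1,2],[0,0,2,1],[0,0,0,1]]

  R1 -= -2·R0 → [0,2,1,2]
  R2 -= 0·R0 → [0,4,4,5]
  R3 -= 1·R0 → [0,-4,-6,-5]
  R2 -= 2·R1 → [0,0,2,1]
  R3 -= -2·R1 → [0,0,-4,-1]
  R3 -= -2·R2 → [0,0,0,1]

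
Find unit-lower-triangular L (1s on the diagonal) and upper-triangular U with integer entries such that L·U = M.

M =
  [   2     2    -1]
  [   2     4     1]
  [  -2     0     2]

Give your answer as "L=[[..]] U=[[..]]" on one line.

L=[[1,0,0],[1,1,0],[-1,1,1]] U=[[2,2,-1],[0,2,2],[0,0,-1]]

  R1 -= 1·R0 → [0,2,2]
  R2 -= -1·R0 → [0,2,1]
  R2 -= 1·R1 → [0,0,-1]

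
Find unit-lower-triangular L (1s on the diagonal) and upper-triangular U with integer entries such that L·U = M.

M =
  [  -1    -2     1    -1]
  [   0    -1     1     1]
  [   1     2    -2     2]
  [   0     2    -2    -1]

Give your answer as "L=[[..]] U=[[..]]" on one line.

  row1 -= 0·row0 → [0,-1,1,1]
  row2 -= -1·row0 → [0,0,-1,1]
  row3 -= 0·row0 → [0,2,-2,-1]
  row2 -= 0·row1 → [0,0,-1,1]
  row3 -= -2·row1 → [0,0,0,1]
  row3 -= 0·row2 → [0,0,0,1]

L=[[1,0,0,0],[0,1,0,0],[-1,0,1,0],[0,-2,0,1]] U=[[-1,-2,1,-1],[0,-1,1,1],[0,0,-1,1],[0,0,0,1]]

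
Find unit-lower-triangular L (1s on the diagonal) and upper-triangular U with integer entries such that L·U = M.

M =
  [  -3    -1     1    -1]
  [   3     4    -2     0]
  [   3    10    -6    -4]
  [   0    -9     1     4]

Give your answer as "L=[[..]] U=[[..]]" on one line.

  R1 -= -1·R0 → [0,3,-1,-1]
  R2 -= -1·R0 → [0,9,-5,-5]
  R3 -= 0·R0 → [0,-9,1,4]
  R2 -= 3·R1 → [0,0,-2,-2]
  R3 -= -3·R1 → [0,0,-2,1]
  R3 -= 1·R2 → [0,0,0,3]

L=[[1,0,0,0],[-1,1,0,0],[-1,3,1,0],[0,-3,1,1]] U=[[-3,-1,1,-1],[0,3,-1,-1],[0,0,-2,-2],[0,0,0,3]]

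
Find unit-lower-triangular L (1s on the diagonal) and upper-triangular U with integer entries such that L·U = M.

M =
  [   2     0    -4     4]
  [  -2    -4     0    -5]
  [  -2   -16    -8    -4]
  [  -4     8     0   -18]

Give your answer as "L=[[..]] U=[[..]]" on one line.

L=[[1,0,0,0],[-1,1,0,0],[-1,4,1,0],[-2,-2,-4,1]] U=[[2,0,-4,4],[0,-4,-4,-1],[0,0,4,4],[0,0,0,4]]

  row1 -= -1·row0 → [0,-4,-4,-1]
  row2 -= -1·row0 → [0,-16,-12,0]
  row3 -= -2·row0 → [0,8,-8,-10]
  row2 -= 4·row1 → [0,0,4,4]
  row3 -= -2·row1 → [0,0,-16,-12]
  row3 -= -4·row2 → [0,0,0,4]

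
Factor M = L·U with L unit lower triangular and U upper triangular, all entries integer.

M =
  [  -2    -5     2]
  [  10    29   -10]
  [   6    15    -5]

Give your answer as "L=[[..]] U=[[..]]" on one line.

  row1 -= -5·row0 → [0,4,0]
  row2 -= -3·row0 → [0,0,1]
  row2 -= 0·row1 → [0,0,1]

L=[[1,0,0],[-5,1,0],[-3,0,1]] U=[[-2,-5,2],[0,4,0],[0,0,1]]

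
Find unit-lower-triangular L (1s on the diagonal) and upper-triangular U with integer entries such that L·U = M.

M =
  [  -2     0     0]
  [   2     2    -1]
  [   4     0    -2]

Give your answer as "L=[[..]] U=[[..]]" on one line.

L=[[1,0,0],[-1,1,0],[-2,0,1]] U=[[-2,0,0],[0,2,-1],[0,0,-2]]

  R1 -= -1·R0 → [0,2,-1]
  R2 -= -2·R0 → [0,0,-2]
  R2 -= 0·R1 → [0,0,-2]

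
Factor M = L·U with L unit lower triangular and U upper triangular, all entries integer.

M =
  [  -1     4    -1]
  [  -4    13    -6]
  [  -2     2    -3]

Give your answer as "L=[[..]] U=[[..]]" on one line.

L=[[1,0,0],[4,1,0],[2,2,1]] U=[[-1,4,-1],[0,-3,-2],[0,0,3]]

  R1 -= 4·R0 → [0,-3,-2]
  R2 -= 2·R0 → [0,-6,-1]
  R2 -= 2·R1 → [0,0,3]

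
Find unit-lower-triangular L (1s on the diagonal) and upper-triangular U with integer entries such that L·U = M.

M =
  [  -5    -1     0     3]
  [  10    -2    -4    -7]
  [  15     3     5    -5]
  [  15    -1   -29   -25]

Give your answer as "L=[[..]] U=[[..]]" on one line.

L=[[1,0,0,0],[-2,1,0,0],[-3,0,1,0],[-3,1,-5,1]] U=[[-5,-1,0,3],[0,-4,-4,-1],[0,0,5,4],[0,0,0,5]]

  row1 -= -2·row0 → [0,-4,-4,-1]
  row2 -= -3·row0 → [0,0,5,4]
  row3 -= -3·row0 → [0,-4,-29,-16]
  row2 -= 0·row1 → [0,0,5,4]
  row3 -= 1·row1 → [0,0,-25,-15]
  row3 -= -5·row2 → [0,0,0,5]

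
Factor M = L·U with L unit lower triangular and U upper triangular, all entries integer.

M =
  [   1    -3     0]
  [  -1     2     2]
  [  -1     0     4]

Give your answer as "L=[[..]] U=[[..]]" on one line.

L=[[1,0,0],[-1,1,0],[-1,3,1]] U=[[1,-3,0],[0,-1,2],[0,0,-2]]

  row1 -= -1·row0 → [0,-1,2]
  row2 -= -1·row0 → [0,-3,4]
  row2 -= 3·row1 → [0,0,-2]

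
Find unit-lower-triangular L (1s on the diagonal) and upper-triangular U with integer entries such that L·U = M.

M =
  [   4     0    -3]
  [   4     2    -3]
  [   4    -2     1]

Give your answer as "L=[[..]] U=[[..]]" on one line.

L=[[1,0,0],[1,1,0],[1,-1,1]] U=[[4,0,-3],[0,2,0],[0,0,4]]

  R1 -= 1·R0 → [0,2,0]
  R2 -= 1·R0 → [0,-2,4]
  R2 -= -1·R1 → [0,0,4]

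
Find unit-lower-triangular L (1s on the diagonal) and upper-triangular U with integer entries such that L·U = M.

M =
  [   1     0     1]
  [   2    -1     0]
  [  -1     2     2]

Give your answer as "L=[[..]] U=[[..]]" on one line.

L=[[1,0,0],[2,1,0],[-1,-2,1]] U=[[1,0,1],[0,-1,-2],[0,0,-1]]

  R1 -= 2·R0 → [0,-1,-2]
  R2 -= -1·R0 → [0,2,3]
  R2 -= -2·R1 → [0,0,-1]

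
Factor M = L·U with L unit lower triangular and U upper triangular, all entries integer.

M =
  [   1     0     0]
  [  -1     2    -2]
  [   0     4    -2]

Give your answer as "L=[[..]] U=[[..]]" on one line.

  row1 -= -1·row0 → [0,2,-2]
  row2 -= 0·row0 → [0,4,-2]
  row2 -= 2·row1 → [0,0,2]

L=[[1,0,0],[-1,1,0],[0,2,1]] U=[[1,0,0],[0,2,-2],[0,0,2]]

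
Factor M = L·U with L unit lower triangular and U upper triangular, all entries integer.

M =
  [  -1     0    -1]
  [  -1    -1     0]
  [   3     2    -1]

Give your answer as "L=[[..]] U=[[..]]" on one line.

L=[[1,0,0],[1,1,0],[-3,-2,1]] U=[[-1,0,-1],[0,-1,1],[0,0,-2]]

  R1 -= 1·R0 → [0,-1,1]
  R2 -= -3·R0 → [0,2,-4]
  R2 -= -2·R1 → [0,0,-2]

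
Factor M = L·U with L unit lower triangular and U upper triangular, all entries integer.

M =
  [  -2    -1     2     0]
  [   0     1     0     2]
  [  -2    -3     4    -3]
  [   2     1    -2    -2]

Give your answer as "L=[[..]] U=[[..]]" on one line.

L=[[1,0,0,0],[0,1,0,0],[1,-2,1,0],[-1,0,0,1]] U=[[-2,-1,2,0],[0,1,0,2],[0,0,2,1],[0,0,0,-2]]

  R1 -= 0·R0 → [0,1,0,2]
  R2 -= 1·R0 → [0,-2,2,-3]
  R3 -= -1·R0 → [0,0,0,-2]
  R2 -= -2·R1 → [0,0,2,1]
  R3 -= 0·R1 → [0,0,0,-2]
  R3 -= 0·R2 → [0,0,0,-2]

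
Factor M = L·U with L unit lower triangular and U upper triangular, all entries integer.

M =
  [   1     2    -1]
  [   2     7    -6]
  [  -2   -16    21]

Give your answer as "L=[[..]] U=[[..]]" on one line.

  R1 -= 2·R0 → [0,3,-4]
  R2 -= -2·R0 → [0,-12,19]
  R2 -= -4·R1 → [0,0,3]

L=[[1,0,0],[2,1,0],[-2,-4,1]] U=[[1,2,-1],[0,3,-4],[0,0,3]]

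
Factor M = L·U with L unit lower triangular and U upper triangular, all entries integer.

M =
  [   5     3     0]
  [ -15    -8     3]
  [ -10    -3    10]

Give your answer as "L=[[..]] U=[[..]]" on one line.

L=[[1,0,0],[-3,1,0],[-2,3,1]] U=[[5,3,0],[0,1,3],[0,0,1]]

  r1 -= -3·r0 → [0,1,3]
  r2 -= -2·r0 → [0,3,10]
  r2 -= 3·r1 → [0,0,1]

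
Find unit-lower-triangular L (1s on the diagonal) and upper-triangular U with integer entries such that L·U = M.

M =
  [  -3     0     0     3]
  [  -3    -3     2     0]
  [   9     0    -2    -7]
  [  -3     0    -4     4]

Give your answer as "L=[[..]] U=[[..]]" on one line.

  r1 -= 1·r0 → [0,-3,2,-3]
  r2 -= -3·r0 → [0,0,-2,2]
  r3 -= 1·r0 → [0,0,-4,1]
  r2 -= 0·r1 → [0,0,-2,2]
  r3 -= 0·r1 → [0,0,-4,1]
  r3 -= 2·r2 → [0,0,0,-3]

L=[[1,0,0,0],[1,1,0,0],[-3,0,1,0],[1,0,2,1]] U=[[-3,0,0,3],[0,-3,2,-3],[0,0,-2,2],[0,0,0,-3]]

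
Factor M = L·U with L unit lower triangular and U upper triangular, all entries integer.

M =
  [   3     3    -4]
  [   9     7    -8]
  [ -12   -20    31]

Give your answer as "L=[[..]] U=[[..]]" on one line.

L=[[1,0,0],[3,1,0],[-4,4,1]] U=[[3,3,-4],[0,-2,4],[0,0,-1]]

  row1 -= 3·row0 → [0,-2,4]
  row2 -= -4·row0 → [0,-8,15]
  row2 -= 4·row1 → [0,0,-1]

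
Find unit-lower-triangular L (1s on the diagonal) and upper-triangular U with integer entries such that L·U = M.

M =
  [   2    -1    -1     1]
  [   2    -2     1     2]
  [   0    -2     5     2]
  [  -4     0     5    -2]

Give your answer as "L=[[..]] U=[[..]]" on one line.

  row1 -= 1·row0 → [0,-1,2,1]
  row2 -= 0·row0 → [0,-2,5,2]
  row3 -= -2·row0 → [0,-2,3,0]
  row2 -= 2·row1 → [0,0,1,0]
  row3 -= 2·row1 → [0,0,-1,-2]
  row3 -= -1·row2 → [0,0,0,-2]

L=[[1,0,0,0],[1,1,0,0],[0,2,1,0],[-2,2,-1,1]] U=[[2,-1,-1,1],[0,-1,2,1],[0,0,1,0],[0,0,0,-2]]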